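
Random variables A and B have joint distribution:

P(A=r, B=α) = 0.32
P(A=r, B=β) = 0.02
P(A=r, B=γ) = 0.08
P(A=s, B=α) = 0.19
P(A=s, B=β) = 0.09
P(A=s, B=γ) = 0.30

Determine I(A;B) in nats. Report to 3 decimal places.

0.096 nats

Marginals: p(A) = (0.4200, 0.5800), p(B) = (0.5100, 0.1100, 0.3800).
I(A;B) = H(A) + H(B) − H(A,B).
H(A) = 0.6803, H(B) = 0.9539, H(A,B) = 1.5384.
I(A;B) = 0.6803 + 0.9539 − 1.5384 = 0.096 nats.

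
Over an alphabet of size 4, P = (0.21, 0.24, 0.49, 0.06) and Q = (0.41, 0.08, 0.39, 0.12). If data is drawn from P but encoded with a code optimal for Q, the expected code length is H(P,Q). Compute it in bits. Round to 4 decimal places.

1.9938 bits

H(P,Q) = −Σ p·log₂ q.
  −0.21·log₂(0.41) = 0.27012
  −0.24·log₂(0.08) = 0.87453
  −0.49·log₂(0.39) = 0.66564
  −0.06·log₂(0.12) = 0.18353
H(P,Q) = 1.9938 bits.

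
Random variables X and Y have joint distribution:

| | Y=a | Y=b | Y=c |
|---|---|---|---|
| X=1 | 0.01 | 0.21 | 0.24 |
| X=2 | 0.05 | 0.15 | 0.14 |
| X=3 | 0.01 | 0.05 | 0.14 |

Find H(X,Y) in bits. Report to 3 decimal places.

2.737 bits

H(X,Y) = −Σ p(x,y)·log₂ p(x,y) over all 9 cells.
  cell (1,a): −0.01·log₂0.01 = 0.0664
  cell (1,b): −0.21·log₂0.21 = 0.4728
  cell (1,c): −0.24·log₂0.24 = 0.4941
  cell (2,a): −0.05·log₂0.05 = 0.2161
  cell (2,b): −0.15·log₂0.15 = 0.4105
  cell (2,c): −0.14·log₂0.14 = 0.3971
  cell (3,a): −0.01·log₂0.01 = 0.0664
  cell (3,b): −0.05·log₂0.05 = 0.2161
  cell (3,c): −0.14·log₂0.14 = 0.3971
Sum = 2.737 bits.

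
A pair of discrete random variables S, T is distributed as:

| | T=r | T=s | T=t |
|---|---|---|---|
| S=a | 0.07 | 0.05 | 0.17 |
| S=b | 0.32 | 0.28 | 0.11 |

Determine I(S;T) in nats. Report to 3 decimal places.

Marginals: p(S) = (0.2900, 0.7100), p(T) = (0.3900, 0.3300, 0.2800).
I(S;T) = Σ p(x,y)·ln[p(x,y)/(p(x)p(y))].
  (a,r): 0.07·ln(0.6189) = -0.0336
  (a,s): 0.05·ln(0.5225) = -0.0325
  (a,t): 0.17·ln(2.0936) = 0.1256
  (b,r): 0.32·ln(1.1557) = 0.0463
  (b,s): 0.28·ln(1.1950) = 0.0499
  (b,t): 0.11·ln(0.5533) = -0.0651
Sum = 0.091 nats.

0.091 nats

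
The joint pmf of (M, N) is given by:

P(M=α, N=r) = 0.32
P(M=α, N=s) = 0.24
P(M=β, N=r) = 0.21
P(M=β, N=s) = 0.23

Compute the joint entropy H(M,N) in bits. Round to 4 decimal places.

H(M,N) = −Σ p(x,y)·log₂ p(x,y) over all 4 cells.
  cell (α,r): −0.32·log₂0.32 = 0.52603
  cell (α,s): −0.24·log₂0.24 = 0.49413
  cell (β,r): −0.21·log₂0.21 = 0.47282
  cell (β,s): −0.23·log₂0.23 = 0.48767
Sum = 1.9807 bits.

1.9807 bits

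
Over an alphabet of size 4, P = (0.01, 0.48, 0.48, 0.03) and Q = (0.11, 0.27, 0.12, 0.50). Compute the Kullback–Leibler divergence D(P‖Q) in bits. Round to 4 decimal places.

D(P‖Q) = Σ p·log₂(p/q).
  0.01·log₂(0.01/0.11) = -0.03459
  0.48·log₂(0.48/0.27) = 0.39844
  0.48·log₂(0.48/0.12) = 0.96000
  0.03·log₂(0.03/0.50) = -0.12177
D(P‖Q) = 1.2021 bits.

1.2021 bits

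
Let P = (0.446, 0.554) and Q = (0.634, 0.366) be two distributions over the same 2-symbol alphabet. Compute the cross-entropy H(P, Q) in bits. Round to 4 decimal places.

1.0966 bits

H(P,Q) = −Σ p·log₂ q.
  −0.446·log₂(0.634) = 0.29322
  −0.554·log₂(0.366) = 0.80335
H(P,Q) = 1.0966 bits.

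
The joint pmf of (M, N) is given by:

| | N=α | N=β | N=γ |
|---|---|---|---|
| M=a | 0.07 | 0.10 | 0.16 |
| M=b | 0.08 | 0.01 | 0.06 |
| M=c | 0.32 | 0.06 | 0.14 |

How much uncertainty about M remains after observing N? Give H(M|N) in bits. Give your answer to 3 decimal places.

Chain rule: H(M|N) = H(M,N) − H(N).
Marginals: p(M) = (0.3300, 0.1500, 0.5200), p(N) = (0.4700, 0.1700, 0.3600).
H(M,N) = 2.7919 bits; H(N) = 1.4772 bits.
H(M|N) = 2.7919 − 1.4772 = 1.315 bits.

1.315 bits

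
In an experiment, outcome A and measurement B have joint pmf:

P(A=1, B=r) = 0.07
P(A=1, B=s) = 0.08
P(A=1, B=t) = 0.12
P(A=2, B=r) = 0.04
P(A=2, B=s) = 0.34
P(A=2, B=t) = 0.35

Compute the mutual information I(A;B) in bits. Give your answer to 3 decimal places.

0.057 bits

Marginals: p(A) = (0.2700, 0.7300), p(B) = (0.1100, 0.4200, 0.4700).
I(A;B) = H(A) + H(B) − H(A,B).
H(A) = 0.8415, H(B) = 1.3879, H(A,B) = 2.1722.
I(A;B) = 0.8415 + 1.3879 − 2.1722 = 0.057 bits.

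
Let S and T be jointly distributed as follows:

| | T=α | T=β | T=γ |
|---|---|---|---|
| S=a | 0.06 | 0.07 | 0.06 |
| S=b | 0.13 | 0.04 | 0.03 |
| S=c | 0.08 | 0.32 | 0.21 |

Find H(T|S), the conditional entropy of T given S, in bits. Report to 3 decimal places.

1.412 bits

Marginals: p(S) = (0.1900, 0.2000, 0.6100), p(T) = (0.2700, 0.4300, 0.3000).
H(T|S) = Σ p(S) · H(T|S=·).
  S=a: p=0.1900, H(T|S=a) = 1.5810
  S=b: p=0.2000, H(T|S=b) = 1.2789
  S=c: p=0.6100, H(T|S=c) = 1.4022
Weighted sum = 1.412 bits.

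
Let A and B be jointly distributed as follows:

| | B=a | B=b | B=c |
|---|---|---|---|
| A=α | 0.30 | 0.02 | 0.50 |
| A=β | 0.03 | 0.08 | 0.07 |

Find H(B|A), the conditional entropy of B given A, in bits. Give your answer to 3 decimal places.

Marginals: p(A) = (0.8200, 0.1800), p(B) = (0.3300, 0.1000, 0.5700).
H(B|A) = Σ p(A) · H(B|A=·).
  A=α: p=0.8200, H(B|A=α) = 1.0966
  A=β: p=0.1800, H(B|A=β) = 1.4807
Weighted sum = 1.166 bits.

1.166 bits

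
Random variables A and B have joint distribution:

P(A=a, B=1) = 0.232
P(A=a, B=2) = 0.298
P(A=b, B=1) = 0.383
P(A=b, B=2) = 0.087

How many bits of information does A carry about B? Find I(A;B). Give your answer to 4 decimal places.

Marginals: p(A) = (0.5300, 0.4700), p(B) = (0.6150, 0.3850).
I(A;B) = H(A) + H(B) − H(A,B).
H(A) = 0.9974, H(B) = 0.9615, H(A,B) = 1.8463.
I(A;B) = 0.9974 + 0.9615 − 1.8463 = 0.1126 bits.

0.1126 bits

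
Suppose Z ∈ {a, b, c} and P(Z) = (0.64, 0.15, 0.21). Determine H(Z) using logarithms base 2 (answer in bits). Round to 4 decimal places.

H(Z) = −Σ p·log₂ p.
  −(0.64)·log₂(0.64) = 0.41207
  −(0.15)·log₂(0.15) = 0.41054
  −(0.21)·log₂(0.21) = 0.47282
Sum: 0.41207 + 0.41054 + 0.47282 = 1.2954 bits.

1.2954 bits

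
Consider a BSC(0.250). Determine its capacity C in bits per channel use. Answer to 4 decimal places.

Binary symmetric channel: C = 1 − h₂(ε) where h₂ is the binary entropy function.
h₂(0.250) = −0.250·log₂0.250 − 0.750·log₂0.750 = 0.8113.
C = 1 − 0.8113 = 0.1887 bits per channel use.

0.1887 bits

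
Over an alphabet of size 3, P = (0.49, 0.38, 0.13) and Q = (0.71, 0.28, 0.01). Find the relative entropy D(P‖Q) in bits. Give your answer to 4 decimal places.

D(P‖Q) = Σ p·log₂(p/q).
  0.49·log₂(0.49/0.71) = -0.26217
  0.38·log₂(0.38/0.28) = 0.16742
  0.13·log₂(0.13/0.01) = 0.48106
D(P‖Q) = 0.3863 bits.

0.3863 bits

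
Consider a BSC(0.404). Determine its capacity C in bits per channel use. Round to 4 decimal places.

0.0268 bits

Binary symmetric channel: C = 1 − h₂(ε) where h₂ is the binary entropy function.
h₂(0.404) = −0.404·log₂0.404 − 0.596·log₂0.596 = 0.9732.
C = 1 − 0.9732 = 0.0268 bits per channel use.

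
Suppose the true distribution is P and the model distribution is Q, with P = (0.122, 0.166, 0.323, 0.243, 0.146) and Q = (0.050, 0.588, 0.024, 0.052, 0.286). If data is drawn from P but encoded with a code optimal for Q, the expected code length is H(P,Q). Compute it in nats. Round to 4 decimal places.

2.5595 nats

H(P,Q) = −Σ p·ln q.
  −0.122·ln(0.050) = 0.36548
  −0.166·ln(0.588) = 0.08815
  −0.323·ln(0.024) = 1.20469
  −0.243·ln(0.052) = 0.71843
  −0.146·ln(0.286) = 0.18276
H(P,Q) = 2.5595 nats.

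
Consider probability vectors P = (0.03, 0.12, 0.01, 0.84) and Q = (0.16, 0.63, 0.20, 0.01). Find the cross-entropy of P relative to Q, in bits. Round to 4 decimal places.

H(P,Q) = −Σ p·log₂ q.
  −0.03·log₂(0.16) = 0.07932
  −0.12·log₂(0.63) = 0.07999
  −0.01·log₂(0.20) = 0.02322
  −0.84·log₂(0.01) = 5.58084
H(P,Q) = 5.7634 bits.

5.7634 bits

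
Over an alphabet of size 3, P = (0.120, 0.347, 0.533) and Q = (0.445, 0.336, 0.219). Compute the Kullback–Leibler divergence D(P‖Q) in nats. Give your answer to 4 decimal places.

D(P‖Q) = Σ p·ln(p/q).
  0.120·ln(0.120/0.445) = -0.15727
  0.347·ln(0.347/0.336) = 0.01118
  0.533·ln(0.533/0.219) = 0.47408
D(P‖Q) = 0.3280 nats.

0.3280 nats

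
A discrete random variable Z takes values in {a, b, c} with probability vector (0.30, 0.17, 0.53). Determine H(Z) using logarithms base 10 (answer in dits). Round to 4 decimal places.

H(Z) = −Σ p·log₁₀ p.
  −(0.30)·log₁₀(0.30) = 0.15686
  −(0.17)·log₁₀(0.17) = 0.13082
  −(0.53)·log₁₀(0.53) = 0.14613
Sum: 0.15686 + 0.13082 + 0.14613 = 0.4338 dits.

0.4338 dits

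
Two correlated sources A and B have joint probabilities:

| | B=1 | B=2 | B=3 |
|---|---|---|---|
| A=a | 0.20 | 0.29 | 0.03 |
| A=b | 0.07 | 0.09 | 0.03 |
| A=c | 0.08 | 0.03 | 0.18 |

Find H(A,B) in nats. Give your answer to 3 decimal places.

1.910 nats

H(A,B) = −Σ p(x,y)·ln p(x,y) over all 9 cells.
  cell (a,1): −0.20·ln0.20 = 0.3219
  cell (a,2): −0.29·ln0.29 = 0.3590
  cell (a,3): −0.03·ln0.03 = 0.1052
  cell (b,1): −0.07·ln0.07 = 0.1861
  cell (b,2): −0.09·ln0.09 = 0.2167
  cell (b,3): −0.03·ln0.03 = 0.1052
  cell (c,1): −0.08·ln0.08 = 0.2021
  cell (c,2): −0.03·ln0.03 = 0.1052
  cell (c,3): −0.18·ln0.18 = 0.3087
Sum = 1.910 nats.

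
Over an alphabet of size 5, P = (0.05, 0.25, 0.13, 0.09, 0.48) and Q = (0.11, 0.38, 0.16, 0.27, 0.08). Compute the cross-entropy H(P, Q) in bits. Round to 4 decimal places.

2.7710 bits

H(P,Q) = −Σ p·log₂ q.
  −0.05·log₂(0.11) = 0.15922
  −0.25·log₂(0.38) = 0.34898
  −0.13·log₂(0.16) = 0.34370
  −0.09·log₂(0.27) = 0.17001
  −0.48·log₂(0.08) = 1.74905
H(P,Q) = 2.7710 bits.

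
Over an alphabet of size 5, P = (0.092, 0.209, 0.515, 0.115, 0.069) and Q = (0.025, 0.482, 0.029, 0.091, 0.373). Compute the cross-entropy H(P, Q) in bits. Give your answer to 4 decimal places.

3.8360 bits

H(P,Q) = −Σ p·log₂ q.
  −0.092·log₂(0.025) = 0.48962
  −0.209·log₂(0.482) = 0.22006
  −0.515·log₂(0.029) = 2.63052
  −0.115·log₂(0.091) = 0.39767
  −0.069·log₂(0.373) = 0.09817
H(P,Q) = 3.8360 bits.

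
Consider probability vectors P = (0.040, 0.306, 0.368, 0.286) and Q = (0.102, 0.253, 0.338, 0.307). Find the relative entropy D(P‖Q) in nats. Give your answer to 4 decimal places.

D(P‖Q) = Σ p·ln(p/q).
  0.040·ln(0.040/0.102) = -0.03744
  0.306·ln(0.306/0.253) = 0.05820
  0.368·ln(0.368/0.338) = 0.03129
  0.286·ln(0.286/0.307) = -0.02026
D(P‖Q) = 0.0318 nats.

0.0318 nats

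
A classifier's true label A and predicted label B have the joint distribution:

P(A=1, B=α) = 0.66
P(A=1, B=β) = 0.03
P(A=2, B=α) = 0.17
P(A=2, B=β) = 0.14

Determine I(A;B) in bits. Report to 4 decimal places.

0.1718 bits

Marginals: p(A) = (0.6900, 0.3100), p(B) = (0.8300, 0.1700).
I(A;B) = Σ p(x,y)·log₂[p(x,y)/(p(x)p(y))].
  (1,α): 0.66·log₂(1.1524) = 0.13509
  (1,β): 0.03·log₂(0.2558) = -0.05902
  (2,α): 0.17·log₂(0.6607) = -0.10165
  (2,β): 0.14·log₂(2.6565) = 0.19734
Sum = 0.1718 bits.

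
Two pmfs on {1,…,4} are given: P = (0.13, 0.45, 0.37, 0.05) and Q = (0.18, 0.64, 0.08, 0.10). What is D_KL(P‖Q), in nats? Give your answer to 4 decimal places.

D(P‖Q) = Σ p·ln(p/q).
  0.13·ln(0.13/0.18) = -0.04230
  0.45·ln(0.45/0.64) = -0.15850
  0.37·ln(0.37/0.08) = 0.56665
  0.05·ln(0.05/0.10) = -0.03466
D(P‖Q) = 0.3312 nats.

0.3312 nats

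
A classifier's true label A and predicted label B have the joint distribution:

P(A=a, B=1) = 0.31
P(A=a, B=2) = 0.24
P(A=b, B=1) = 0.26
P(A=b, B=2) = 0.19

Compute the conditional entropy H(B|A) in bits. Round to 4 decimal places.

Marginals: p(A) = (0.5500, 0.4500), p(B) = (0.5700, 0.4300).
H(B|A) = Σ p(A) · H(B|A=·).
  A=a: p=0.5500, H(B|A=a) = 0.9883
  A=b: p=0.4500, H(B|A=b) = 0.9825
Weighted sum = 0.9857 bits.

0.9857 bits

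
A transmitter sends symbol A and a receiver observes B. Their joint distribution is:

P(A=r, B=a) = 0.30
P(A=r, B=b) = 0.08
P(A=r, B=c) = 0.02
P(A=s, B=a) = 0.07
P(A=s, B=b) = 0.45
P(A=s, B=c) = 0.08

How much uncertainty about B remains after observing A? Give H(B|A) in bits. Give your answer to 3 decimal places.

1.033 bits

Marginals: p(A) = (0.4000, 0.6000), p(B) = (0.3700, 0.5300, 0.1000).
H(B|A) = Σ p(A) · H(B|A=·).
  A=r: p=0.4000, H(B|A=r) = 0.9918
  A=s: p=0.6000, H(B|A=s) = 1.0605
Weighted sum = 1.033 bits.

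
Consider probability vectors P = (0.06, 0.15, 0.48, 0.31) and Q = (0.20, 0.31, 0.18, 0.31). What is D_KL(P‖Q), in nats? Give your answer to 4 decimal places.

D(P‖Q) = Σ p·ln(p/q).
  0.06·ln(0.06/0.20) = -0.07224
  0.15·ln(0.15/0.31) = -0.10889
  0.48·ln(0.48/0.18) = 0.47080
  0.31·ln(0.31/0.31) = 0.00000
D(P‖Q) = 0.2897 nats.

0.2897 nats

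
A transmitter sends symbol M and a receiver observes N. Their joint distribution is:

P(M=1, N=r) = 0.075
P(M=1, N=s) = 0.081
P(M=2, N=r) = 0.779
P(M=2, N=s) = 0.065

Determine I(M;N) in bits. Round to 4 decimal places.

Marginals: p(M) = (0.1560, 0.8440), p(N) = (0.8540, 0.1460).
I(M;N) = Σ p(x,y)·log₂[p(x,y)/(p(x)p(y))].
  (1,r): 0.075·log₂(0.5630) = -0.06217
  (1,s): 0.081·log₂(3.5564) = 0.14826
  (2,r): 0.779·log₂(1.0808) = 0.08730
  (2,s): 0.065·log₂(0.5275) = -0.05998
Sum = 0.1134 bits.

0.1134 bits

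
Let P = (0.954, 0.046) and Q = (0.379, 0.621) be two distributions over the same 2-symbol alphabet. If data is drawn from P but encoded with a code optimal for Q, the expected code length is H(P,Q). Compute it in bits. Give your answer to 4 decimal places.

1.3670 bits

H(P,Q) = −Σ p·log₂ q.
  −0.954·log₂(0.379) = 1.33534
  −0.046·log₂(0.621) = 0.03162
H(P,Q) = 1.3670 bits.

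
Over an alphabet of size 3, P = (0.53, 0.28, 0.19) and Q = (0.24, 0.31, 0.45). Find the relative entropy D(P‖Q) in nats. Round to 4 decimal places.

0.2276 nats

D(P‖Q) = Σ p·ln(p/q).
  0.53·ln(0.53/0.24) = 0.41989
  0.28·ln(0.28/0.31) = -0.02850
  0.19·ln(0.19/0.45) = -0.16382
D(P‖Q) = 0.2276 nats.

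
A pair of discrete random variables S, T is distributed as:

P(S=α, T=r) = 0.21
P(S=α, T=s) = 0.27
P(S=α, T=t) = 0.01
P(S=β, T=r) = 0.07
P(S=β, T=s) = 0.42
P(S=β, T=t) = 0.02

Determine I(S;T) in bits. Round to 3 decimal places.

0.079 bits

Marginals: p(S) = (0.4900, 0.5100), p(T) = (0.2800, 0.6900, 0.0300).
I(S;T) = Σ p(x,y)·log₂[p(x,y)/(p(x)p(y))].
  (α,r): 0.21·log₂(1.5306) = 0.1290
  (α,s): 0.27·log₂(0.7986) = -0.0876
  (α,t): 0.01·log₂(0.6803) = -0.0056
  (β,r): 0.07·log₂(0.4902) = -0.0720
  (β,s): 0.42·log₂(1.1935) = 0.1072
  (β,t): 0.02·log₂(1.3072) = 0.0077
Sum = 0.079 bits.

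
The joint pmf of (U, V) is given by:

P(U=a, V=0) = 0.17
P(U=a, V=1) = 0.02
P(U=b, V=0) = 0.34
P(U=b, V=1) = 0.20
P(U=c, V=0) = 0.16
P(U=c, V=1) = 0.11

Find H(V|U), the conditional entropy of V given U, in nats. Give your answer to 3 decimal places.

Chain rule: H(V|U) = H(U,V) − H(U).
Marginals: p(U) = (0.1900, 0.5400, 0.2700), p(V) = (0.6700, 0.3300).
H(U,V) = 1.6042 nats; H(U) = 1.0018 nats.
H(V|U) = 1.6042 − 1.0018 = 0.602 nats.

0.602 nats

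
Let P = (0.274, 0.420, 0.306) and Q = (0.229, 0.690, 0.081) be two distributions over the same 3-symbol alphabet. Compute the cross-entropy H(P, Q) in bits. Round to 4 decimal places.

1.9171 bits

H(P,Q) = −Σ p·log₂ q.
  −0.274·log₂(0.229) = 0.58268
  −0.420·log₂(0.690) = 0.22484
  −0.306·log₂(0.081) = 1.10954
H(P,Q) = 1.9171 bits.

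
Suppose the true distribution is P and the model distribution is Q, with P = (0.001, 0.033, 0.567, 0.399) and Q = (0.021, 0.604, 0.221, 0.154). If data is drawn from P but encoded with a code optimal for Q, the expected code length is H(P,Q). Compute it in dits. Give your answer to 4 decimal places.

0.7048 dits

H(P,Q) = −Σ p·log₁₀ q.
  −0.001·log₁₀(0.021) = 0.00168
  −0.033·log₁₀(0.604) = 0.00723
  −0.567·log₁₀(0.221) = 0.37173
  −0.399·log₁₀(0.154) = 0.32418
H(P,Q) = 0.7048 dits.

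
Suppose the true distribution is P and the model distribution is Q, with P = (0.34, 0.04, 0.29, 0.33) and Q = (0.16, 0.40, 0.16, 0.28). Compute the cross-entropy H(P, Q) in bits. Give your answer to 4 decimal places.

2.3246 bits

H(P,Q) = −Σ p·log₂ q.
  −0.34·log₂(0.16) = 0.89891
  −0.04·log₂(0.40) = 0.05288
  −0.29·log₂(0.16) = 0.76672
  −0.33·log₂(0.28) = 0.60605
H(P,Q) = 2.3246 bits.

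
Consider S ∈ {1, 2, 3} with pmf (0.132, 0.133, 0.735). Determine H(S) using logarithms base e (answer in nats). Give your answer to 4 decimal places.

H(S) = −Σ p·ln p.
  −(0.132)·ln(0.132) = 0.26729
  −(0.133)·ln(0.133) = 0.26832
  −(0.735)·ln(0.735) = 0.22630
Sum: 0.26729 + 0.26832 + 0.22630 = 0.7619 nats.

0.7619 nats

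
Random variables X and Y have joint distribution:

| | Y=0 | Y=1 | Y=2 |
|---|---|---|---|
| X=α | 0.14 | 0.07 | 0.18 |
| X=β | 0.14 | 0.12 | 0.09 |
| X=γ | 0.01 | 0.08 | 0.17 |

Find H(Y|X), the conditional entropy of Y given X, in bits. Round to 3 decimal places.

Chain rule: H(Y|X) = H(X,Y) − H(X).
Marginals: p(X) = (0.3900, 0.3500, 0.2600), p(Y) = (0.2900, 0.2700, 0.4400).
H(X,Y) = 2.9803 bits; H(X) = 1.5652 bits.
H(Y|X) = 2.9803 − 1.5652 = 1.415 bits.

1.415 bits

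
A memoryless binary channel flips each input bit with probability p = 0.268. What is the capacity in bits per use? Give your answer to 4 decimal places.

0.1614 bits

Binary symmetric channel: C = 1 − h₂(ε) where h₂ is the binary entropy function.
h₂(0.268) = −0.268·log₂0.268 − 0.732·log₂0.732 = 0.8386.
C = 1 − 0.8386 = 0.1614 bits per channel use.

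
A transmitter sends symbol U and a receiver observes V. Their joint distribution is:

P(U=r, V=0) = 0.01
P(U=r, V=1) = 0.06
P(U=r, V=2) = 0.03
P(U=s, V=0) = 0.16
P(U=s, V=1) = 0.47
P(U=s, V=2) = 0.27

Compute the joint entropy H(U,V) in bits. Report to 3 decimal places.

1.907 bits

H(U,V) = −Σ p(x,y)·log₂ p(x,y) over all 6 cells.
  cell (r,0): −0.01·log₂0.01 = 0.0664
  cell (r,1): −0.06·log₂0.06 = 0.2435
  cell (r,2): −0.03·log₂0.03 = 0.1518
  cell (s,0): −0.16·log₂0.16 = 0.4230
  cell (s,1): −0.47·log₂0.47 = 0.5120
  cell (s,2): −0.27·log₂0.27 = 0.5100
Sum = 1.907 bits.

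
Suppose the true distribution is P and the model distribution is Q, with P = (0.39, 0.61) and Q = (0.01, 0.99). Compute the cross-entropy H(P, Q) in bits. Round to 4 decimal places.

H(P,Q) = −Σ p·log₂ q.
  −0.39·log₂(0.01) = 2.59110
  −0.61·log₂(0.99) = 0.00884
H(P,Q) = 2.5999 bits.

2.5999 bits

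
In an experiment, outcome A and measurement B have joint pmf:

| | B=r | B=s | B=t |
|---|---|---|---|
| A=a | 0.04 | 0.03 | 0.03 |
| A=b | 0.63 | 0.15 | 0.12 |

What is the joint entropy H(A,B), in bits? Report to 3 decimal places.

1.687 bits

H(A,B) = −Σ p(x,y)·log₂ p(x,y) over all 6 cells.
  cell (a,r): −0.04·log₂0.04 = 0.1858
  cell (a,s): −0.03·log₂0.03 = 0.1518
  cell (a,t): −0.03·log₂0.03 = 0.1518
  cell (b,r): −0.63·log₂0.63 = 0.4199
  cell (b,s): −0.15·log₂0.15 = 0.4105
  cell (b,t): −0.12·log₂0.12 = 0.3671
Sum = 1.687 bits.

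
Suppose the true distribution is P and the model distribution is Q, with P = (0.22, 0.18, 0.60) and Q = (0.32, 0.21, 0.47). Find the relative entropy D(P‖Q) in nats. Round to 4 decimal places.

0.0363 nats

D(P‖Q) = Σ p·ln(p/q).
  0.22·ln(0.22/0.32) = -0.08243
  0.18·ln(0.18/0.21) = -0.02775
  0.60·ln(0.60/0.47) = 0.14652
D(P‖Q) = 0.0363 nats.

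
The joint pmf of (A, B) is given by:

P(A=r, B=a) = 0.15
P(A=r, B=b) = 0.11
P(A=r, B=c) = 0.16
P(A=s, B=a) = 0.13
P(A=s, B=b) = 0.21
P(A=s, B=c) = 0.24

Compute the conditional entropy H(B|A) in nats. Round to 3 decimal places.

Marginals: p(A) = (0.4200, 0.5800), p(B) = (0.2800, 0.3200, 0.4000).
H(B|A) = Σ p(A) · H(B|A=·).
  A=r: p=0.4200, H(B|A=r) = 1.0863
  A=s: p=0.5800, H(B|A=s) = 1.0682
Weighted sum = 1.076 nats.

1.076 nats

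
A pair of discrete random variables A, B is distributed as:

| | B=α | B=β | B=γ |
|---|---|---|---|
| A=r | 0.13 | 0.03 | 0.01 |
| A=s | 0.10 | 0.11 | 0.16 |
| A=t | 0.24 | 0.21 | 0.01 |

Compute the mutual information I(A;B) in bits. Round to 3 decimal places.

Marginals: p(A) = (0.1700, 0.3700, 0.4600), p(B) = (0.4700, 0.3500, 0.1800).
I(A;B) = H(A) + H(B) − H(A,B).
H(A) = 1.4807, H(B) = 1.4874, H(A,B) = 2.7397.
I(A;B) = 1.4807 + 1.4874 − 2.7397 = 0.228 bits.

0.228 bits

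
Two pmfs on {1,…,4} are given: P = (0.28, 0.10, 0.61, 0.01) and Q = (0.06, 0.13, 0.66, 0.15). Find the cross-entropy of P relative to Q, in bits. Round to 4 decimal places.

H(P,Q) = −Σ p·log₂ q.
  −0.28·log₂(0.06) = 1.13649
  −0.10·log₂(0.13) = 0.29434
  −0.61·log₂(0.66) = 0.36567
  −0.01·log₂(0.15) = 0.02737
H(P,Q) = 1.8239 bits.

1.8239 bits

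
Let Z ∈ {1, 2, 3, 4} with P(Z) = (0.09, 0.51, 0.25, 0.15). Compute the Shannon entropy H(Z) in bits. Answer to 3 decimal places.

1.719 bits

H(Z) = −Σ p·log₂ p.
  −(0.09)·log₂(0.09) = 0.3127
  −(0.51)·log₂(0.51) = 0.4954
  −(0.25)·log₂(0.25) = 0.5000
  −(0.15)·log₂(0.15) = 0.4105
Sum: 0.3127 + 0.4954 + 0.5000 + 0.4105 = 1.719 bits.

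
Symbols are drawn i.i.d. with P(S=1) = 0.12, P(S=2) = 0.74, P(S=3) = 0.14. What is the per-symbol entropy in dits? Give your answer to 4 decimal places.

H(S) = −Σ p·log₁₀ p.
  −(0.12)·log₁₀(0.12) = 0.11050
  −(0.74)·log₁₀(0.74) = 0.09677
  −(0.14)·log₁₀(0.14) = 0.11954
Sum: 0.11050 + 0.09677 + 0.11954 = 0.3268 dits.

0.3268 dits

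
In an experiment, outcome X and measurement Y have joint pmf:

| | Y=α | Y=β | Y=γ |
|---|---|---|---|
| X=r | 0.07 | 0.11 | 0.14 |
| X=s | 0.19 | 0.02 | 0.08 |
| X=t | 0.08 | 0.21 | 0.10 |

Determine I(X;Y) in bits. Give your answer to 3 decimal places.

Marginals: p(X) = (0.3200, 0.2900, 0.3900), p(Y) = (0.3400, 0.3400, 0.3200).
I(X;Y) = H(X) + H(Y) − H(X,Y).
H(X) = 1.5737, H(Y) = 1.5844, H(X,Y) = 2.9721.
I(X;Y) = 1.5737 + 1.5844 − 2.9721 = 0.186 bits.

0.186 bits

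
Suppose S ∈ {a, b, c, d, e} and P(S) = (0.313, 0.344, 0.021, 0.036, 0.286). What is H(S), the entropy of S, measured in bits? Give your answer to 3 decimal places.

H(S) = −Σ p·log₂ p.
  −(0.313)·log₂(0.313) = 0.5245
  −(0.344)·log₂(0.344) = 0.5296
  −(0.021)·log₂(0.021) = 0.1170
  −(0.036)·log₂(0.036) = 0.1727
  −(0.286)·log₂(0.286) = 0.5165
Sum: 0.5245 + 0.5296 + 0.1170 + 0.1727 + 0.5165 = 1.860 bits.

1.860 bits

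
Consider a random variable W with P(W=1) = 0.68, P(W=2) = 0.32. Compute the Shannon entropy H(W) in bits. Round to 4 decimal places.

H(W) = −Σ p·log₂ p.
  −(0.68)·log₂(0.68) = 0.37835
  −(0.32)·log₂(0.32) = 0.52603
Sum: 0.37835 + 0.52603 = 0.9044 bits.

0.9044 bits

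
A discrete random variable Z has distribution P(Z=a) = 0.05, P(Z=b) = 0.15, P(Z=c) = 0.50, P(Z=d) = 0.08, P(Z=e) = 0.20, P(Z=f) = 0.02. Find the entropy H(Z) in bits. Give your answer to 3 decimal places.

H(Z) = −Σ p·log₂ p.
  −(0.05)·log₂(0.05) = 0.2161
  −(0.15)·log₂(0.15) = 0.4105
  −(0.50)·log₂(0.50) = 0.5000
  −(0.08)·log₂(0.08) = 0.2915
  −(0.20)·log₂(0.20) = 0.4644
  −(0.02)·log₂(0.02) = 0.1129
Sum: 0.2161 + 0.4105 + 0.5000 + 0.2915 + 0.4644 + 0.1129 = 1.995 bits.

1.995 bits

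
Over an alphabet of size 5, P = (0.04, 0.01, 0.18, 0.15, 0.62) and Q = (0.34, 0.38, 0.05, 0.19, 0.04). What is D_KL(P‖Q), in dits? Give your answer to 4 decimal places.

D(P‖Q) = Σ p·log₁₀(p/q).
  0.04·log₁₀(0.04/0.34) = -0.03718
  0.01·log₁₀(0.01/0.38) = -0.01580
  0.18·log₁₀(0.18/0.05) = 0.10013
  0.15·log₁₀(0.15/0.19) = -0.01540
  0.62·log₁₀(0.62/0.04) = 0.73801
D(P‖Q) = 0.7698 dits.

0.7698 dits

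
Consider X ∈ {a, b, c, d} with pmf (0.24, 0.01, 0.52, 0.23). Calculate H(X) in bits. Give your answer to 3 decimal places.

H(X) = −Σ p·log₂ p.
  −(0.24)·log₂(0.24) = 0.4941
  −(0.01)·log₂(0.01) = 0.0664
  −(0.52)·log₂(0.52) = 0.4906
  −(0.23)·log₂(0.23) = 0.4877
Sum: 0.4941 + 0.0664 + 0.4906 + 0.4877 = 1.539 bits.

1.539 bits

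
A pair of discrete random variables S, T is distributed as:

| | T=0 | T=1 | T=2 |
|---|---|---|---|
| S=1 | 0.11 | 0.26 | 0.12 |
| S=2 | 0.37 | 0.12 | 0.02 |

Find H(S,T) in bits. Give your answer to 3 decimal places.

H(S,T) = −Σ p(x,y)·log₂ p(x,y) over all 6 cells.
  cell (1,0): −0.11·log₂0.11 = 0.3503
  cell (1,1): −0.26·log₂0.26 = 0.5053
  cell (1,2): −0.12·log₂0.12 = 0.3671
  cell (2,0): −0.37·log₂0.37 = 0.5307
  cell (2,1): −0.12·log₂0.12 = 0.3671
  cell (2,2): −0.02·log₂0.02 = 0.1129
Sum = 2.233 bits.

2.233 bits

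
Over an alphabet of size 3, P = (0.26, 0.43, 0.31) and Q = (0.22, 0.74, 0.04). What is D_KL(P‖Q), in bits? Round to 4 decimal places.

0.6417 bits

D(P‖Q) = Σ p·log₂(p/q).
  0.26·log₂(0.26/0.22) = 0.06266
  0.43·log₂(0.43/0.74) = -0.33677
  0.31·log₂(0.31/0.04) = 0.91580
D(P‖Q) = 0.6417 bits.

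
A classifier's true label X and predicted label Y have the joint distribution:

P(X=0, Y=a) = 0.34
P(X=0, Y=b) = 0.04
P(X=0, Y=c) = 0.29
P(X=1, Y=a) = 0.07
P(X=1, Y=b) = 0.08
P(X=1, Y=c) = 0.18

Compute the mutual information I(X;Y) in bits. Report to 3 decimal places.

Marginals: p(X) = (0.6700, 0.3300), p(Y) = (0.4100, 0.1200, 0.4700).
I(X;Y) = Σ p(x,y)·log₂[p(x,y)/(p(x)p(y))].
  (0,a): 0.34·log₂(1.2377) = 0.1046
  (0,b): 0.04·log₂(0.4975) = -0.0403
  (0,c): 0.29·log₂(0.9209) = -0.0345
  (1,a): 0.07·log₂(0.5174) = -0.0666
  (1,b): 0.08·log₂(2.0202) = 0.0812
  (1,c): 0.18·log₂(1.1605) = 0.0387
Sum = 0.083 bits.

0.083 bits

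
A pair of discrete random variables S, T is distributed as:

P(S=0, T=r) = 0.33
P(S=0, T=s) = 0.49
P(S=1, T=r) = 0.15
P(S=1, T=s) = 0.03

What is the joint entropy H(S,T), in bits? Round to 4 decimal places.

1.5944 bits

H(S,T) = −Σ p(x,y)·log₂ p(x,y) over all 4 cells.
  cell (0,r): −0.33·log₂0.33 = 0.52782
  cell (0,s): −0.49·log₂0.49 = 0.50428
  cell (1,r): −0.15·log₂0.15 = 0.41054
  cell (1,s): −0.03·log₂0.03 = 0.15177
Sum = 1.5944 bits.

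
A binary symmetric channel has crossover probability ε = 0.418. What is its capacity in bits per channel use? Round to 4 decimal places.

0.0195 bits

Binary symmetric channel: C = 1 − h₂(ε) where h₂ is the binary entropy function.
h₂(0.418) = −0.418·log₂0.418 − 0.582·log₂0.582 = 0.9805.
C = 1 − 0.9805 = 0.0195 bits per channel use.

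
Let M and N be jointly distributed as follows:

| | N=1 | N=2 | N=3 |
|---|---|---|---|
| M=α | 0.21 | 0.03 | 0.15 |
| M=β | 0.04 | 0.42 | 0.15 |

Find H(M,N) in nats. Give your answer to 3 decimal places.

H(M,N) = −Σ p(x,y)·ln p(x,y) over all 6 cells.
  cell (α,1): −0.21·ln0.21 = 0.3277
  cell (α,2): −0.03·ln0.03 = 0.1052
  cell (α,3): −0.15·ln0.15 = 0.2846
  cell (β,1): −0.04·ln0.04 = 0.1288
  cell (β,2): −0.42·ln0.42 = 0.3644
  cell (β,3): −0.15·ln0.15 = 0.2846
Sum = 1.495 nats.

1.495 nats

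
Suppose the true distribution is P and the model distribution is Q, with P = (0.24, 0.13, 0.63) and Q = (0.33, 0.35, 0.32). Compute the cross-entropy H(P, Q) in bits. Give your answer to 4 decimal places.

H(P,Q) = −Σ p·log₂ q.
  −0.24·log₂(0.33) = 0.38387
  −0.13·log₂(0.35) = 0.19689
  −0.63·log₂(0.32) = 1.03563
H(P,Q) = 1.6164 bits.

1.6164 bits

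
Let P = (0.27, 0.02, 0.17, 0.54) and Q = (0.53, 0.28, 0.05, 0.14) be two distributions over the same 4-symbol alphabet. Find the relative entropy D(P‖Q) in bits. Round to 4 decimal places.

1.0129 bits

D(P‖Q) = Σ p·log₂(p/q).
  0.27·log₂(0.27/0.53) = -0.26272
  0.02·log₂(0.02/0.28) = -0.07615
  0.17·log₂(0.17/0.05) = 0.30014
  0.54·log₂(0.54/0.14) = 1.05167
D(P‖Q) = 1.0129 bits.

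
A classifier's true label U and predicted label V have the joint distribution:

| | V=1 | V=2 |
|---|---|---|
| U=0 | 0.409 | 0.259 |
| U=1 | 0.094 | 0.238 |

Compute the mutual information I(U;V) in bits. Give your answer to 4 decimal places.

0.0711 bits

Marginals: p(U) = (0.6680, 0.3320), p(V) = (0.5030, 0.4970).
I(U;V) = Σ p(x,y)·log₂[p(x,y)/(p(x)p(y))].
  (0,1): 0.409·log₂(1.2172) = 0.11600
  (0,2): 0.259·log₂(0.7801) = -0.09278
  (1,1): 0.094·log₂(0.5629) = -0.07793
  (1,2): 0.238·log₂(1.4424) = 0.12577
Sum = 0.0711 bits.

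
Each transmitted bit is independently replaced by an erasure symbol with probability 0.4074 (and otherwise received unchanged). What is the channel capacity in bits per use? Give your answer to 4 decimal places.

0.5926 bits

Binary erasure channel: capacity C = 1 − ε.
C = 1 − 0.4074 = 0.5926 bits per channel use.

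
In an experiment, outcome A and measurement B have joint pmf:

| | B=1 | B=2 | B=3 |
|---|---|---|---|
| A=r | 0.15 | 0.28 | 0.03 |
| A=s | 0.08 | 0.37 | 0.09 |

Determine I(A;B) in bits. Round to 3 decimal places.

0.043 bits

Marginals: p(A) = (0.4600, 0.5400), p(B) = (0.2300, 0.6500, 0.1200).
I(A;B) = H(A) + H(B) − H(A,B).
H(A) = 0.9954, H(B) = 1.2587, H(A,B) = 2.2114.
I(A;B) = 0.9954 + 1.2587 − 2.2114 = 0.043 bits.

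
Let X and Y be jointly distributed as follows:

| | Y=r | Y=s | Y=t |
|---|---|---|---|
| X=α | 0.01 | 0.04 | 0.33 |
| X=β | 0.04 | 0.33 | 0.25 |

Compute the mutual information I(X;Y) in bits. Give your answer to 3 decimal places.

Marginals: p(X) = (0.3800, 0.6200), p(Y) = (0.0500, 0.3700, 0.5800).
I(X;Y) = Σ p(x,y)·log₂[p(x,y)/(p(x)p(y))].
  (α,r): 0.01·log₂(0.5263) = -0.0093
  (α,s): 0.04·log₂(0.2845) = -0.0725
  (α,t): 0.33·log₂(1.4973) = 0.1922
  (β,r): 0.04·log₂(1.2903) = 0.0147
  (β,s): 0.33·log₂(1.4385) = 0.1731
  (β,t): 0.25·log₂(0.6952) = -0.1311
Sum = 0.167 bits.

0.167 bits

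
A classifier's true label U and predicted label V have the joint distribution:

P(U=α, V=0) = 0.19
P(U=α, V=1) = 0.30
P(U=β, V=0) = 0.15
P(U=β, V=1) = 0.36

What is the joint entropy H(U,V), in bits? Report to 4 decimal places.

H(U,V) = −Σ p(x,y)·log₂ p(x,y) over all 4 cells.
  cell (α,0): −0.19·log₂0.19 = 0.45523
  cell (α,1): −0.30·log₂0.30 = 0.52109
  cell (β,0): −0.15·log₂0.15 = 0.41054
  cell (β,1): −0.36·log₂0.36 = 0.53062
Sum = 1.9175 bits.

1.9175 bits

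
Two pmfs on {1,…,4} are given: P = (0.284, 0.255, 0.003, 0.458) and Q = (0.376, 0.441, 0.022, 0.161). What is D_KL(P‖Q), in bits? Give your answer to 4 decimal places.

0.3657 bits

D(P‖Q) = Σ p·log₂(p/q).
  0.284·log₂(0.284/0.376) = -0.11498
  0.255·log₂(0.255/0.441) = -0.20152
  0.003·log₂(0.003/0.022) = -0.00862
  0.458·log₂(0.458/0.161) = 0.69080
D(P‖Q) = 0.3657 bits.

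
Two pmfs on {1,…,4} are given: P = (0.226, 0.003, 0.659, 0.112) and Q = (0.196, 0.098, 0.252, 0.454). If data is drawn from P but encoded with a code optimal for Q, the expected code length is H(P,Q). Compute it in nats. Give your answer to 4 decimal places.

1.3720 nats

H(P,Q) = −Σ p·ln q.
  −0.226·ln(0.196) = 0.36830
  −0.003·ln(0.098) = 0.00697
  −0.659·ln(0.252) = 0.90832
  −0.112·ln(0.454) = 0.08844
H(P,Q) = 1.3720 nats.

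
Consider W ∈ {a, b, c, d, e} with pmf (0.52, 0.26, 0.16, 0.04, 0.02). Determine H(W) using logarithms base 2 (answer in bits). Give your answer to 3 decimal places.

H(W) = −Σ p·log₂ p.
  −(0.52)·log₂(0.52) = 0.4906
  −(0.26)·log₂(0.26) = 0.5053
  −(0.16)·log₂(0.16) = 0.4230
  −(0.04)·log₂(0.04) = 0.1858
  −(0.02)·log₂(0.02) = 0.1129
Sum: 0.4906 + 0.5053 + 0.4230 + 0.1858 + 0.1129 = 1.718 bits.

1.718 bits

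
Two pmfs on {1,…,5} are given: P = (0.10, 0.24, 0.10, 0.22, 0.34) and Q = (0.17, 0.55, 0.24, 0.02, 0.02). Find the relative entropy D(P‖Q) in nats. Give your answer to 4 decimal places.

1.1512 nats

D(P‖Q) = Σ p·ln(p/q).
  0.10·ln(0.10/0.17) = -0.05306
  0.24·ln(0.24/0.55) = -0.19903
  0.10·ln(0.10/0.24) = -0.08755
  0.22·ln(0.22/0.02) = 0.52754
  0.34·ln(0.34/0.02) = 0.96329
D(P‖Q) = 1.1512 nats.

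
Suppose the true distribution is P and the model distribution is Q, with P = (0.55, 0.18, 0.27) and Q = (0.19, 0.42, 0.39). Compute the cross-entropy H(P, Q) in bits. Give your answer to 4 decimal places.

1.9098 bits

H(P,Q) = −Σ p·log₂ q.
  −0.55·log₂(0.19) = 1.31776
  −0.18·log₂(0.42) = 0.22528
  −0.27·log₂(0.39) = 0.36678
H(P,Q) = 1.9098 bits.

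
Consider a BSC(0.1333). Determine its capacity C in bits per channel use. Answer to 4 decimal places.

Binary symmetric channel: C = 1 − h₂(ε) where h₂ is the binary entropy function.
h₂(0.1333) = −0.1333·log₂0.1333 − 0.8667·log₂0.8667 = 0.5664.
C = 1 − 0.5664 = 0.4336 bits per channel use.

0.4336 bits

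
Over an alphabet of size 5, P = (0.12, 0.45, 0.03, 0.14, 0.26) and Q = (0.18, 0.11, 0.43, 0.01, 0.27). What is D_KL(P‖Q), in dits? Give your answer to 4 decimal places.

D(P‖Q) = Σ p·log₁₀(p/q).
  0.12·log₁₀(0.12/0.18) = -0.02113
  0.45·log₁₀(0.45/0.11) = 0.27532
  0.03·log₁₀(0.03/0.43) = -0.03469
  0.14·log₁₀(0.14/0.01) = 0.16046
  0.26·log₁₀(0.26/0.27) = -0.00426
D(P‖Q) = 0.3757 dits.

0.3757 dits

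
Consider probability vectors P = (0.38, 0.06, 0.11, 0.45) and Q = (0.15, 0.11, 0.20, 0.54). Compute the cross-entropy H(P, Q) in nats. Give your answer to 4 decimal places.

1.3077 nats

H(P,Q) = −Σ p·ln q.
  −0.38·ln(0.15) = 0.72091
  −0.06·ln(0.11) = 0.13244
  −0.11·ln(0.20) = 0.17704
  −0.45·ln(0.54) = 0.27728
H(P,Q) = 1.3077 nats.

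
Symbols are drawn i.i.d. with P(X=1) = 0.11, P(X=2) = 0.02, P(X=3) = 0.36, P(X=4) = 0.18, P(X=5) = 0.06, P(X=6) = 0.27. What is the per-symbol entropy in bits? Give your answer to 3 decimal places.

H(X) = −Σ p·log₂ p.
  −(0.11)·log₂(0.11) = 0.3503
  −(0.02)·log₂(0.02) = 0.1129
  −(0.36)·log₂(0.36) = 0.5306
  −(0.18)·log₂(0.18) = 0.4453
  −(0.06)·log₂(0.06) = 0.2435
  −(0.27)·log₂(0.27) = 0.5100
Sum: 0.3503 + 0.1129 + 0.5306 + 0.4453 + 0.2435 + 0.5100 = 2.193 bits.

2.193 bits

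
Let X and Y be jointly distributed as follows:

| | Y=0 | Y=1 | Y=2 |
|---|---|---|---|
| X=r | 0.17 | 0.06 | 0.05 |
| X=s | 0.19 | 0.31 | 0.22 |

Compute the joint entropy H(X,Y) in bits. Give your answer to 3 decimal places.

H(X,Y) = −Σ p(x,y)·log₂ p(x,y) over all 6 cells.
  cell (r,0): −0.17·log₂0.17 = 0.4346
  cell (r,1): −0.06·log₂0.06 = 0.2435
  cell (r,2): −0.05·log₂0.05 = 0.2161
  cell (s,0): −0.19·log₂0.19 = 0.4552
  cell (s,1): −0.31·log₂0.31 = 0.5238
  cell (s,2): −0.22·log₂0.22 = 0.4806
Sum = 2.354 bits.

2.354 bits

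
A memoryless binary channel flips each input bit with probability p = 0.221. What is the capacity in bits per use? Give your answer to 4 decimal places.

0.2380 bits

Binary symmetric channel: C = 1 − h₂(ε) where h₂ is the binary entropy function.
h₂(0.221) = −0.221·log₂0.221 − 0.779·log₂0.779 = 0.7620.
C = 1 − 0.7620 = 0.2380 bits per channel use.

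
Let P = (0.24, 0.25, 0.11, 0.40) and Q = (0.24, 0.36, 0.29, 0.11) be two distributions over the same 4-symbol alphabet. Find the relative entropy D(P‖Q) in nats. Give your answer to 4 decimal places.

0.3186 nats

D(P‖Q) = Σ p·ln(p/q).
  0.24·ln(0.24/0.24) = 0.00000
  0.25·ln(0.25/0.36) = -0.09116
  0.11·ln(0.11/0.29) = -0.10663
  0.40·ln(0.40/0.11) = 0.51639
D(P‖Q) = 0.3186 nats.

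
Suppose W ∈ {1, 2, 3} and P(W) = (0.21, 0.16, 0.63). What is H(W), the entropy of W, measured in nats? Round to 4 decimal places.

H(W) = −Σ p·ln p.
  −(0.21)·ln(0.21) = 0.32774
  −(0.16)·ln(0.16) = 0.29321
  −(0.63)·ln(0.63) = 0.29108
Sum: 0.32774 + 0.29321 + 0.29108 = 0.9120 nats.

0.9120 nats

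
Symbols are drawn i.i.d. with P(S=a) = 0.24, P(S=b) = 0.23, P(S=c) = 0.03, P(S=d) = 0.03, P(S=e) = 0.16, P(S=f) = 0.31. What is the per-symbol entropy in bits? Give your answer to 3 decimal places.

2.232 bits

H(S) = −Σ p·log₂ p.
  −(0.24)·log₂(0.24) = 0.4941
  −(0.23)·log₂(0.23) = 0.4877
  −(0.03)·log₂(0.03) = 0.1518
  −(0.03)·log₂(0.03) = 0.1518
  −(0.16)·log₂(0.16) = 0.4230
  −(0.31)·log₂(0.31) = 0.5238
Sum: 0.4941 + 0.4877 + 0.1518 + 0.1518 + 0.4230 + 0.5238 = 2.232 bits.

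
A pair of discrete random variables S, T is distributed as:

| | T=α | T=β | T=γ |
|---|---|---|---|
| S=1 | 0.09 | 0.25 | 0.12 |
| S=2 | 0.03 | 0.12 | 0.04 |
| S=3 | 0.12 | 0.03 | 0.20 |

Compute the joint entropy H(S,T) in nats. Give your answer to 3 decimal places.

1.988 nats

H(S,T) = −Σ p(x,y)·ln p(x,y) over all 9 cells.
  cell (1,α): −0.09·ln0.09 = 0.2167
  cell (1,β): −0.25·ln0.25 = 0.3466
  cell (1,γ): −0.12·ln0.12 = 0.2544
  cell (2,α): −0.03·ln0.03 = 0.1052
  cell (2,β): −0.12·ln0.12 = 0.2544
  cell (2,γ): −0.04·ln0.04 = 0.1288
  cell (3,α): −0.12·ln0.12 = 0.2544
  cell (3,β): −0.03·ln0.03 = 0.1052
  cell (3,γ): −0.20·ln0.20 = 0.3219
Sum = 1.988 nats.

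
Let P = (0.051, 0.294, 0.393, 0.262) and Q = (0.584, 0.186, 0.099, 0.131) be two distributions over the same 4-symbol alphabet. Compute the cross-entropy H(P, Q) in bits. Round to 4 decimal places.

H(P,Q) = −Σ p·log₂ q.
  −0.051·log₂(0.584) = 0.03957
  −0.294·log₂(0.186) = 0.71343
  −0.393·log₂(0.099) = 1.31122
  −0.262·log₂(0.131) = 0.76828
H(P,Q) = 2.8325 bits.

2.8325 bits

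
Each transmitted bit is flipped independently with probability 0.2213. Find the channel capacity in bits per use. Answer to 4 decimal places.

Binary symmetric channel: C = 1 − h₂(ε) where h₂ is the binary entropy function.
h₂(0.2213) = −0.2213·log₂0.2213 − 0.7787·log₂0.7787 = 0.7625.
C = 1 − 0.7625 = 0.2375 bits per channel use.

0.2375 bits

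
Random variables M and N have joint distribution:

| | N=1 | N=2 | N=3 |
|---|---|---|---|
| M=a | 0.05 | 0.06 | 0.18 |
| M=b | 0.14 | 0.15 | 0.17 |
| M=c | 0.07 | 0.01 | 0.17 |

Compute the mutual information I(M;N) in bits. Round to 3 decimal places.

0.093 bits

Marginals: p(M) = (0.2900, 0.4600, 0.2500), p(N) = (0.2600, 0.2200, 0.5200).
I(M;N) = H(M) + H(N) − H(M,N).
H(M) = 1.5332, H(N) = 1.4764, H(M,N) = 2.9168.
I(M;N) = 1.5332 + 1.4764 − 2.9168 = 0.093 bits.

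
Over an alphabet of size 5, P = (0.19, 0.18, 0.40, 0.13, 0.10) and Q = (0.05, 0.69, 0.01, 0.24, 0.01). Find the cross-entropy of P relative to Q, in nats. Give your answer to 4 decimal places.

3.1241 nats

H(P,Q) = −Σ p·ln q.
  −0.19·ln(0.05) = 0.56919
  −0.18·ln(0.69) = 0.06679
  −0.40·ln(0.01) = 1.84207
  −0.13·ln(0.24) = 0.18553
  −0.10·ln(0.01) = 0.46052
H(P,Q) = 3.1241 nats.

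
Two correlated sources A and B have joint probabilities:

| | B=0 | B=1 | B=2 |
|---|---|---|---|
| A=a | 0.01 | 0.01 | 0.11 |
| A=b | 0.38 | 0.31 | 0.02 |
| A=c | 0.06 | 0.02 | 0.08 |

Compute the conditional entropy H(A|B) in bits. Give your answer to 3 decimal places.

Chain rule: H(A|B) = H(A,B) − H(B).
Marginals: p(A) = (0.1300, 0.7100, 0.1600), p(B) = (0.4500, 0.3400, 0.2100).
H(A,B) = 2.2982 bits; H(B) = 1.5204 bits.
H(A|B) = 2.2982 − 1.5204 = 0.778 bits.

0.778 bits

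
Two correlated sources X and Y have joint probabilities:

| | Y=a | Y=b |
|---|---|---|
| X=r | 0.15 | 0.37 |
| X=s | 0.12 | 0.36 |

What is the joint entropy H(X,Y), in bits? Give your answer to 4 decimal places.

H(X,Y) = −Σ p(x,y)·log₂ p(x,y) over all 4 cells.
  cell (r,a): −0.15·log₂0.15 = 0.41054
  cell (r,b): −0.37·log₂0.37 = 0.53073
  cell (s,a): −0.12·log₂0.12 = 0.36707
  cell (s,b): −0.36·log₂0.36 = 0.53062
Sum = 1.8390 bits.

1.8390 bits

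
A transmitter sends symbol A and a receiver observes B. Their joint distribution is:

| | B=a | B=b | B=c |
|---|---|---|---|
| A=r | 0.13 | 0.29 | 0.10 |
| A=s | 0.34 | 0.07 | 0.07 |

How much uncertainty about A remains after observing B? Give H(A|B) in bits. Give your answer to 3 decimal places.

0.822 bits

Chain rule: H(A|B) = H(A,B) − H(B).
Marginals: p(A) = (0.5200, 0.4800), p(B) = (0.4700, 0.3600, 0.1700).
H(A,B) = 2.2990 bits; H(B) = 1.4772 bits.
H(A|B) = 2.2990 − 1.4772 = 0.822 bits.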